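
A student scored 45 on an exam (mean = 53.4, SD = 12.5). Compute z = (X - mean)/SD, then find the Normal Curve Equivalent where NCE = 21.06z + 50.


z = (X - mean) / SD = (45 - 53.4) / 12.5
z = -8.4 / 12.5
z = -0.672
NCE = NCE = 21.06z + 50
Carry z at full precision (z = -8.4 / 12.5) into the conversion:
NCE = 21.06 * (-8.4 / 12.5) + 50 = -176.904 / 12.5 + 50
NCE = -14.1523 + 50
NCE = 35.8477

35.8477


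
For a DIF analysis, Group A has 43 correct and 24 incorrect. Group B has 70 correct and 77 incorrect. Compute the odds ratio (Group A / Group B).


Odds_A = 43/24 = 1.7917
Odds_B = 70/77 = 0.9091
OR = Odds_A / Odds_B = 1.7917 / 0.9091
Exactly, OR = (43 * 77) / (24 * 70) = 3311 / 1680
OR = 1.9708

1.9708


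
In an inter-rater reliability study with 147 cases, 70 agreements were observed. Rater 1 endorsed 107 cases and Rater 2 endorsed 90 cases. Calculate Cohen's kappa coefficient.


P_o = 70/147 = 0.47619
P_e = (107*90 + 40*57) / 21609 = 0.551159
kappa = (P_o - P_e) / (1 - P_e)
kappa = (0.47619 - 0.551159) / (1 - 0.551159)
kappa = -0.167

-0.167


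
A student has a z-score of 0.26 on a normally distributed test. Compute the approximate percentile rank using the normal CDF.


CDF(z) = 0.5 * (1 + erf(z/sqrt(2)))
erf(0.1838) = 0.2051
CDF = 0.6026
Percentile rank = 0.6026 * 100 = 60.26

60.26


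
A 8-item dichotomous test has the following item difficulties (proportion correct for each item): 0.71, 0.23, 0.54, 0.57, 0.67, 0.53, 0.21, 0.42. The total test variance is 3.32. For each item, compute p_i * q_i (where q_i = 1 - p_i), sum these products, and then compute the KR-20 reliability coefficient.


For each item, compute p_i * q_i:
  Item 1: 0.71 * 0.29 = 0.2059
  Item 2: 0.23 * 0.77 = 0.1771
  Item 3: 0.54 * 0.46 = 0.2484
  Item 4: 0.57 * 0.43 = 0.2451
  Item 5: 0.67 * 0.33 = 0.2211
  Item 6: 0.53 * 0.47 = 0.2491
  Item 7: 0.21 * 0.79 = 0.1659
  Item 8: 0.42 * 0.58 = 0.2436
Sum(p_i * q_i) = 0.2059 + 0.1771 + 0.2484 + 0.2451 + 0.2211 + 0.2491 + 0.1659 + 0.2436 = 1.7562
KR-20 = (k/(k-1)) * (1 - Sum(p_i*q_i) / Var_total)
= (8/7) * (1 - 1.7562/3.32)
= 1.1429 * 0.471
KR-20 = 0.5383

0.5383


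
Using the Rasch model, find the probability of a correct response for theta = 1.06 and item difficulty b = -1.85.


theta - b = 1.06 - -1.85 = 2.91
exp(-(theta - b)) = exp(-2.91) = 0.0545
P = 1 / (1 + 0.0545)
P = 0.9483

0.9483


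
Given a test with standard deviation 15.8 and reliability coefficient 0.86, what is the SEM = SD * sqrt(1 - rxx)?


SEM = SD * sqrt(1 - rxx)
SEM = 15.8 * sqrt(1 - 0.86)
SEM = 15.8 * sqrt(0.14) = 15.8 * 0.374166
SEM = 5.9118

5.9118


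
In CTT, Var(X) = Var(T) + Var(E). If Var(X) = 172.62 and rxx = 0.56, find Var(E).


var_true = rxx * var_obs = 0.56 * 172.62 = 96.6672
var_error = var_obs - var_true
var_error = 172.62 - 96.6672
var_error = 75.9528

75.9528


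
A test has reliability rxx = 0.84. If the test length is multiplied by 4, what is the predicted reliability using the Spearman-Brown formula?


r_new = (n * rxx) / (1 + (n-1) * rxx)
r_new = (4 * 0.84) / (1 + 3 * 0.84)
r_new = 3.36 / 3.52
r_new = 0.9545

0.9545


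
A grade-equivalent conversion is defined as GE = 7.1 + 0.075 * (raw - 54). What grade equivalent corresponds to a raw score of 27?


raw - median = 27 - 54 = -27
slope * diff = 0.075 * -27 = -2.025
GE = 7.1 + -2.025
GE = 5.075

5.075


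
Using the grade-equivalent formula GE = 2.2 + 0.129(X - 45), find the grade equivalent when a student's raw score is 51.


raw - median = 51 - 45 = 6
slope * diff = 0.129 * 6 = 0.774
GE = 2.2 + 0.774
GE = 2.974

2.974


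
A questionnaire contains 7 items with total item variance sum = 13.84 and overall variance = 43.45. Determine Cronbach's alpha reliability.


alpha = (k/(k-1)) * (1 - sum(si^2)/s_total^2)
= (7/6) * (1 - 13.84/43.45)
alpha = 0.7951

0.7951


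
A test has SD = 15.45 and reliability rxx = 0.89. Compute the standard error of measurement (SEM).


SEM = SD * sqrt(1 - rxx)
SEM = 15.45 * sqrt(1 - 0.89)
SEM = 15.45 * sqrt(0.11) = 15.45 * 0.331662
SEM = 5.1242

5.1242


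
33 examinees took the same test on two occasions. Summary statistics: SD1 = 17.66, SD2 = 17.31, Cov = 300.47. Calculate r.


r = cov(X,Y) / (SD_X * SD_Y)
r = 300.47 / (17.66 * 17.31)
r = 300.47 / 305.6946
r = 0.9829

0.9829


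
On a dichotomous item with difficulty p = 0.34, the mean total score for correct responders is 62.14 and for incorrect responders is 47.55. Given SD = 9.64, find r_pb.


q = 1 - p = 0.66
rpb = ((M1 - M0) / SD) * sqrt(p * q)
rpb = ((62.14 - 47.55) / 9.64) * sqrt(0.34 * 0.66)
rpb = 0.717

0.717


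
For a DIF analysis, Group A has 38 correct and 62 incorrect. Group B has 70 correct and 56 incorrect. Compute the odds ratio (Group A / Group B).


Odds_A = 38/62 = 0.6129
Odds_B = 70/56 = 1.25
OR = Odds_A / Odds_B = 0.6129 / 1.25
Exactly, OR = (38 * 56) / (62 * 70) = 2128 / 4340
OR = 0.4903

0.4903


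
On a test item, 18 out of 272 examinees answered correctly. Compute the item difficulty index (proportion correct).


Item difficulty p = number correct / total examinees
p = 18 / 272
p = 0.0662

0.0662


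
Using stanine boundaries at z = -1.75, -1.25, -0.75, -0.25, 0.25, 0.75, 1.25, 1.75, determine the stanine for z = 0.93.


Stanine boundaries: [-1.75, -1.25, -0.75, -0.25, 0.25, 0.75, 1.25, 1.75]
z = 0.93
Check each boundary:
  z >= -1.75 -> could be stanine 2
  z >= -1.25 -> could be stanine 3
  z >= -0.75 -> could be stanine 4
  z >= -0.25 -> could be stanine 5
  z >= 0.25 -> could be stanine 6
  z >= 0.75 -> could be stanine 7
  z < 1.25
  z < 1.75
Highest qualifying boundary gives stanine = 7

7


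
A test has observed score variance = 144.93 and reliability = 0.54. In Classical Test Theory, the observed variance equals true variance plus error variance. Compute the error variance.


var_true = rxx * var_obs = 0.54 * 144.93 = 78.2622
var_error = var_obs - var_true
var_error = 144.93 - 78.2622
var_error = 66.6678

66.6678


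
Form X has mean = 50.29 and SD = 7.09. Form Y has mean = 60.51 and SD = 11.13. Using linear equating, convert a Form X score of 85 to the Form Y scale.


slope = SD_Y / SD_X = 11.13 / 7.09 ~ 1.5698
intercept = mean_Y - slope * mean_X = 60.51 - (11.13 / 7.09) * 50.29 ~ -18.4361
Y = slope * X + intercept. To avoid rounding drift from the rounded slope/intercept, evaluate the equivalent form Y = mean_Y + SD_Y * (X - mean_X) / SD_X at full precision:
Y = 60.51 + 11.13 * (85 - 50.29) / 7.09
Y = 60.51 + 11.13 * 34.71 / 7.09
Y = 60.51 + 386.3223 / 7.09
Y = 60.51 + 54.4883
Y = 114.9983

114.9983


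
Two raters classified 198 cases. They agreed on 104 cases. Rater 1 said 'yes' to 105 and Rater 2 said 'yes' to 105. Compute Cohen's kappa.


P_o = 104/198 = 0.525253
P_e = (105*105 + 93*93) / 39204 = 0.501837
kappa = (P_o - P_e) / (1 - P_e)
kappa = (0.525253 - 0.501837) / (1 - 0.501837)
kappa = 0.047

0.047


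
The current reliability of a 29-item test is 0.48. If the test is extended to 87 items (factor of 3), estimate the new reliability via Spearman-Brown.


r_new = (n * rxx) / (1 + (n-1) * rxx)
r_new = (3 * 0.48) / (1 + 2 * 0.48)
r_new = 1.44 / 1.96
r_new = 0.7347

0.7347


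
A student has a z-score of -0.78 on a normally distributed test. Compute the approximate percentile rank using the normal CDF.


CDF(z) = 0.5 * (1 + erf(z/sqrt(2)))
erf(-0.5515) = -0.5646
CDF = 0.2177
Percentile rank = 0.2177 * 100 = 21.77

21.77


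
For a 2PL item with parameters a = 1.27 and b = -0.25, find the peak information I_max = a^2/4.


For 2PL, max info at theta = b = -0.25
I_max = a^2 / 4 = 1.27^2 / 4
= 1.6129 / 4
I_max = 0.4032

0.4032


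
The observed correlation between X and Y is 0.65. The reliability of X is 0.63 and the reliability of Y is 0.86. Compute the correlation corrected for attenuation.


r_corrected = rxy / sqrt(rxx * ryy)
= 0.65 / sqrt(0.63 * 0.86)
= 0.65 / sqrt(0.5418)
= 0.65 / 0.736071
r_corrected = 0.8831

0.8831


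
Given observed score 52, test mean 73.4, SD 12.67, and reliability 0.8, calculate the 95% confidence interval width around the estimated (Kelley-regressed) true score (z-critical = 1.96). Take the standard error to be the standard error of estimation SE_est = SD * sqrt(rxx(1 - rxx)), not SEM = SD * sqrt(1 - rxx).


True score estimate = 0.8*52 + 0.2*73.4 = 56.28
SE_est = SD * sqrt(rxx * (1 - rxx)) = 12.67 * sqrt(0.8 * 0.2) = 12.67 * sqrt(0.16) = 5.068
CI = T_est +/- z * SE_est, so width = 2 * z * SE_est = 2 * 1.96 * 5.068
Width = 19.8666

19.8666


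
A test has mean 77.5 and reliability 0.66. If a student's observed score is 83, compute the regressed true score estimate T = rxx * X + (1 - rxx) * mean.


T_est = rxx * X + (1 - rxx) * mean
T_est = 0.66 * 83 + 0.34 * 77.5
T_est = 54.78 + 26.35
T_est = 81.13

81.13


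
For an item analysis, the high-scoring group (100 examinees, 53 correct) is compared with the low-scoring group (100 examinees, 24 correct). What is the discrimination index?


p_upper = 53/100 = 0.53
p_lower = 24/100 = 0.24
D = 0.53 - 0.24 = 0.29

0.29


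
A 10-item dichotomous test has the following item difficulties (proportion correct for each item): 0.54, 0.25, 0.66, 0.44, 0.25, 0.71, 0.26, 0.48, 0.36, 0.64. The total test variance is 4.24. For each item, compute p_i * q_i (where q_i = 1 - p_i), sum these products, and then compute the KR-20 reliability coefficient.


For each item, compute p_i * q_i:
  Item 1: 0.54 * 0.46 = 0.2484
  Item 2: 0.25 * 0.75 = 0.1875
  Item 3: 0.66 * 0.34 = 0.2244
  Item 4: 0.44 * 0.56 = 0.2464
  Item 5: 0.25 * 0.75 = 0.1875
  Item 6: 0.71 * 0.29 = 0.2059
  Item 7: 0.26 * 0.74 = 0.1924
  Item 8: 0.48 * 0.52 = 0.2496
  Item 9: 0.36 * 0.64 = 0.2304
  Item 10: 0.64 * 0.36 = 0.2304
Sum(p_i * q_i) = 0.2484 + 0.1875 + 0.2244 + 0.2464 + 0.1875 + 0.2059 + 0.1924 + 0.2496 + 0.2304 + 0.2304 = 2.2029
KR-20 = (k/(k-1)) * (1 - Sum(p_i*q_i) / Var_total)
= (10/9) * (1 - 2.2029/4.24)
= 1.1111 * 0.4804
KR-20 = 0.5338

0.5338


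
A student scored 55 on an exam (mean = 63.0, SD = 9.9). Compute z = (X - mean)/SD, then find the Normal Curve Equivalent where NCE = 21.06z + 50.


z = (X - mean) / SD = (55 - 63.0) / 9.9
z = -8.0 / 9.9
z = -0.8081
NCE = NCE = 21.06z + 50
Carry z at full precision (z = -8.0 / 9.9) into the conversion:
NCE = 21.06 * (-8.0 / 9.9) + 50 = -168.48 / 9.9 + 50
NCE = -17.0182 + 50
NCE = 32.9818

32.9818


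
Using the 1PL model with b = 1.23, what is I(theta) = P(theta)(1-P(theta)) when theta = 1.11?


P = 1/(1+exp(-(1.11-1.23))) = 0.47
I = P*(1-P) = 0.47 * 0.53
I = 0.2491

0.2491


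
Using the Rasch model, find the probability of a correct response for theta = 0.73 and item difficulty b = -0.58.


theta - b = 0.73 - -0.58 = 1.31
exp(-(theta - b)) = exp(-1.31) = 0.2698
P = 1 / (1 + 0.2698)
P = 0.7875

0.7875


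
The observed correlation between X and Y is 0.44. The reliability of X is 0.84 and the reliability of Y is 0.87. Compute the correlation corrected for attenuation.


r_corrected = rxy / sqrt(rxx * ryy)
= 0.44 / sqrt(0.84 * 0.87)
= 0.44 / sqrt(0.7308)
= 0.44 / 0.854868
r_corrected = 0.5147

0.5147


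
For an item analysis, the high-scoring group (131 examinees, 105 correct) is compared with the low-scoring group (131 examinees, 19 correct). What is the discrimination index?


p_upper = 105/131 = 0.8015
p_lower = 19/131 = 0.145
D = 0.8015 - 0.145 = 0.6565

0.6565


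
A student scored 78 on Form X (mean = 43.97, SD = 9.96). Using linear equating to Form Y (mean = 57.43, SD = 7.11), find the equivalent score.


slope = SD_Y / SD_X = 7.11 / 9.96 ~ 0.7139
intercept = mean_Y - slope * mean_X = 57.43 - (7.11 / 9.96) * 43.97 ~ 26.0418
Y = slope * X + intercept. To avoid rounding drift from the rounded slope/intercept, evaluate the equivalent form Y = mean_Y + SD_Y * (X - mean_X) / SD_X at full precision:
Y = 57.43 + 7.11 * (78 - 43.97) / 9.96
Y = 57.43 + 7.11 * 34.03 / 9.96
Y = 57.43 + 241.9533 / 9.96
Y = 57.43 + 24.2925
Y = 81.7225

81.7225


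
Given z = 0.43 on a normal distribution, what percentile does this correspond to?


CDF(z) = 0.5 * (1 + erf(z/sqrt(2)))
erf(0.3041) = 0.3328
CDF = 0.6664
Percentile rank = 0.6664 * 100 = 66.64

66.64


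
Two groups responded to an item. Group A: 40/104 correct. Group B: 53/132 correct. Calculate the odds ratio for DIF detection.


Odds_A = 40/64 = 0.625
Odds_B = 53/79 = 0.6709
OR = Odds_A / Odds_B = 0.625 / 0.6709
Exactly, OR = (40 * 79) / (64 * 53) = 3160 / 3392
OR = 0.9316

0.9316


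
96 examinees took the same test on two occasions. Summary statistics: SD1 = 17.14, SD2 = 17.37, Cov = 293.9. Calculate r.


r = cov(X,Y) / (SD_X * SD_Y)
r = 293.9 / (17.14 * 17.37)
r = 293.9 / 297.7218
r = 0.9872

0.9872


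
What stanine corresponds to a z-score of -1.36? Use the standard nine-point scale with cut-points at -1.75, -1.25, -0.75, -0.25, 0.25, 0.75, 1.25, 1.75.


Stanine boundaries: [-1.75, -1.25, -0.75, -0.25, 0.25, 0.75, 1.25, 1.75]
z = -1.36
Check each boundary:
  z >= -1.75 -> could be stanine 2
  z < -1.25
  z < -0.75
  z < -0.25
  z < 0.25
  z < 0.75
  z < 1.25
  z < 1.75
Highest qualifying boundary gives stanine = 2

2


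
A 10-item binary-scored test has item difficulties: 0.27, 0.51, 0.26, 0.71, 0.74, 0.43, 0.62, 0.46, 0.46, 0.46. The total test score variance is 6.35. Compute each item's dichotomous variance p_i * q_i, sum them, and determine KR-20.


For each item, compute p_i * q_i:
  Item 1: 0.27 * 0.73 = 0.1971
  Item 2: 0.51 * 0.49 = 0.2499
  Item 3: 0.26 * 0.74 = 0.1924
  Item 4: 0.71 * 0.29 = 0.2059
  Item 5: 0.74 * 0.26 = 0.1924
  Item 6: 0.43 * 0.57 = 0.2451
  Item 7: 0.62 * 0.38 = 0.2356
  Item 8: 0.46 * 0.54 = 0.2484
  Item 9: 0.46 * 0.54 = 0.2484
  Item 10: 0.46 * 0.54 = 0.2484
Sum(p_i * q_i) = 0.1971 + 0.2499 + 0.1924 + 0.2059 + 0.1924 + 0.2451 + 0.2356 + 0.2484 + 0.2484 + 0.2484 = 2.2636
KR-20 = (k/(k-1)) * (1 - Sum(p_i*q_i) / Var_total)
= (10/9) * (1 - 2.2636/6.35)
= 1.1111 * 0.6435
KR-20 = 0.715

0.715


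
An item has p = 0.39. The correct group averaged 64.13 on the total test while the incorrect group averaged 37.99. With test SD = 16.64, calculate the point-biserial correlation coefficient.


q = 1 - p = 0.61
rpb = ((M1 - M0) / SD) * sqrt(p * q)
rpb = ((64.13 - 37.99) / 16.64) * sqrt(0.39 * 0.61)
rpb = 0.7662

0.7662


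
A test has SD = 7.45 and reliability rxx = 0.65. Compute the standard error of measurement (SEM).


SEM = SD * sqrt(1 - rxx)
SEM = 7.45 * sqrt(1 - 0.65)
SEM = 7.45 * sqrt(0.35) = 7.45 * 0.591608
SEM = 4.4075

4.4075


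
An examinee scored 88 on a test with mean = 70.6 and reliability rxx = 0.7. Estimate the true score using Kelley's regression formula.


T_est = rxx * X + (1 - rxx) * mean
T_est = 0.7 * 88 + 0.3 * 70.6
T_est = 61.6 + 21.18
T_est = 82.78

82.78


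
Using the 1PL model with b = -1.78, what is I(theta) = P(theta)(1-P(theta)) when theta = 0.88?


P = 1/(1+exp(-(0.88--1.78))) = 0.9346
I = P*(1-P) = 0.9346 * 0.0654
I = 0.0611

0.0611


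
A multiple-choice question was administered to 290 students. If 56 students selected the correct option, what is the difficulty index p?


Item difficulty p = number correct / total examinees
p = 56 / 290
p = 0.1931

0.1931


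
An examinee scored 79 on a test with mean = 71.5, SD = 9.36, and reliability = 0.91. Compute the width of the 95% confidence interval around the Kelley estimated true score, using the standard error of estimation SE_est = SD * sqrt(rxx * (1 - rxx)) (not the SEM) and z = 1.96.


True score estimate = 0.91*79 + 0.09*71.5 = 78.325
SE_est = SD * sqrt(rxx * (1 - rxx)) = 9.36 * sqrt(0.91 * 0.09) = 9.36 * sqrt(0.0819) = 2.678661
CI = T_est +/- z * SE_est, so width = 2 * z * SE_est = 2 * 1.96 * 2.678661
Width = 10.5004

10.5004


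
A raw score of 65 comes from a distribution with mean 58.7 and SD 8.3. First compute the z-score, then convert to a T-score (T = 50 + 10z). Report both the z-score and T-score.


z = (X - mean) / SD = (65 - 58.7) / 8.3
z = 6.3 / 8.3
z = 0.759
T-score = T = 50 + 10z
Carry z at full precision (z = 6.3 / 8.3) into the conversion:
T-score = 50 + 10 * (6.3 / 8.3) = 50 + 63 / 8.3
T-score = 50 + 7.5904
T-score = 57.5904

57.5904


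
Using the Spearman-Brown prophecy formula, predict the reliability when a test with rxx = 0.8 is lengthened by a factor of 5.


r_new = (n * rxx) / (1 + (n-1) * rxx)
r_new = (5 * 0.8) / (1 + 4 * 0.8)
r_new = 4.0 / 4.2
r_new = 0.9524

0.9524


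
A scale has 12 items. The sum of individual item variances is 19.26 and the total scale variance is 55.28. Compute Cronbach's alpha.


alpha = (k/(k-1)) * (1 - sum(si^2)/s_total^2)
= (12/11) * (1 - 19.26/55.28)
alpha = 0.7108

0.7108


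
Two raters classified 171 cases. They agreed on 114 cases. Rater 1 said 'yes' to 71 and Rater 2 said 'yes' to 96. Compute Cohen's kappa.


P_o = 114/171 = 0.666667
P_e = (71*96 + 100*75) / 29241 = 0.489587
kappa = (P_o - P_e) / (1 - P_e)
kappa = (0.666667 - 0.489587) / (1 - 0.489587)
kappa = 0.3469

0.3469


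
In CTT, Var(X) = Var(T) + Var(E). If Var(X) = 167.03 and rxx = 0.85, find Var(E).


var_true = rxx * var_obs = 0.85 * 167.03 = 141.9755
var_error = var_obs - var_true
var_error = 167.03 - 141.9755
var_error = 25.0545

25.0545


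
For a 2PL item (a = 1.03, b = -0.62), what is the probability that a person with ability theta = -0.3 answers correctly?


a*(theta - b) = 1.03 * (-0.3 - -0.62) = 0.3296
exp(-0.3296) = 0.7192
P = 1 / (1 + 0.7192)
P = 0.5817

0.5817


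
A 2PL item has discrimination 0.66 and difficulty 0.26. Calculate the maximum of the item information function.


For 2PL, max info at theta = b = 0.26
I_max = a^2 / 4 = 0.66^2 / 4
= 0.4356 / 4
I_max = 0.1089

0.1089


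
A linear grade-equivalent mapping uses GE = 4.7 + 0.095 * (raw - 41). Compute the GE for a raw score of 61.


raw - median = 61 - 41 = 20
slope * diff = 0.095 * 20 = 1.9
GE = 4.7 + 1.9
GE = 6.6

6.6


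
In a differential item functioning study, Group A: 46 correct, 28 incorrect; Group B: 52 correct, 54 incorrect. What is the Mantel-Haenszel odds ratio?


Odds_A = 46/28 = 1.6429
Odds_B = 52/54 = 0.963
OR = Odds_A / Odds_B = 1.6429 / 0.963
Exactly, OR = (46 * 54) / (28 * 52) = 2484 / 1456
OR = 1.706

1.706


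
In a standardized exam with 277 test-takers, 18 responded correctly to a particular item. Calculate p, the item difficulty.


Item difficulty p = number correct / total examinees
p = 18 / 277
p = 0.065

0.065


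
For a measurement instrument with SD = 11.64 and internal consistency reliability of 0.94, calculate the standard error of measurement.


SEM = SD * sqrt(1 - rxx)
SEM = 11.64 * sqrt(1 - 0.94)
SEM = 11.64 * sqrt(0.06) = 11.64 * 0.244949
SEM = 2.8512

2.8512


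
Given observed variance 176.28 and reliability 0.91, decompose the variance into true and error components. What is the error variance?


var_true = rxx * var_obs = 0.91 * 176.28 = 160.4148
var_error = var_obs - var_true
var_error = 176.28 - 160.4148
var_error = 15.8652

15.8652


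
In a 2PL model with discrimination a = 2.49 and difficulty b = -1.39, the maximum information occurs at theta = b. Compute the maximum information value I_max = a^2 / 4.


For 2PL, max info at theta = b = -1.39
I_max = a^2 / 4 = 2.49^2 / 4
= 6.2001 / 4
I_max = 1.55

1.55


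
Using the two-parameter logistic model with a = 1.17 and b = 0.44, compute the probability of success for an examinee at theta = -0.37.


a*(theta - b) = 1.17 * (-0.37 - 0.44) = -0.9477
exp(--0.9477) = 2.5798
P = 1 / (1 + 2.5798)
P = 0.2793

0.2793


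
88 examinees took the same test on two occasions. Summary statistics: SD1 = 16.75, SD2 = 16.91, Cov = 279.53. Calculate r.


r = cov(X,Y) / (SD_X * SD_Y)
r = 279.53 / (16.75 * 16.91)
r = 279.53 / 283.2425
r = 0.9869

0.9869


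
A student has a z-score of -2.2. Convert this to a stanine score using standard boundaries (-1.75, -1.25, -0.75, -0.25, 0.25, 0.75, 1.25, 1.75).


Stanine boundaries: [-1.75, -1.25, -0.75, -0.25, 0.25, 0.75, 1.25, 1.75]
z = -2.2
Check each boundary:
  z < -1.75
  z < -1.25
  z < -0.75
  z < -0.25
  z < 0.25
  z < 0.75
  z < 1.25
  z < 1.75
Highest qualifying boundary gives stanine = 1

1


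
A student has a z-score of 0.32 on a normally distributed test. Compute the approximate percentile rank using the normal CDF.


CDF(z) = 0.5 * (1 + erf(z/sqrt(2)))
erf(0.2263) = 0.251
CDF = 0.6255
Percentile rank = 0.6255 * 100 = 62.55

62.55


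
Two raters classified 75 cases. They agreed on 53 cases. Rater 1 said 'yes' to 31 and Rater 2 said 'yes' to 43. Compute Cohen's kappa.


P_o = 53/75 = 0.706667
P_e = (31*43 + 44*32) / 5625 = 0.487289
kappa = (P_o - P_e) / (1 - P_e)
kappa = (0.706667 - 0.487289) / (1 - 0.487289)
kappa = 0.4279

0.4279


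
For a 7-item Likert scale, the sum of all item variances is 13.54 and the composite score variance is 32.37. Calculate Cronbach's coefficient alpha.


alpha = (k/(k-1)) * (1 - sum(si^2)/s_total^2)
= (7/6) * (1 - 13.54/32.37)
alpha = 0.6787

0.6787


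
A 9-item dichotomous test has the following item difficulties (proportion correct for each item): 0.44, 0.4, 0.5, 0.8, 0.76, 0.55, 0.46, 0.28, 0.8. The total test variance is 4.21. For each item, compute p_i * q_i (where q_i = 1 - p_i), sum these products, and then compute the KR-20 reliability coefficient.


For each item, compute p_i * q_i:
  Item 1: 0.44 * 0.56 = 0.2464
  Item 2: 0.4 * 0.6 = 0.24
  Item 3: 0.5 * 0.5 = 0.25
  Item 4: 0.8 * 0.2 = 0.16
  Item 5: 0.76 * 0.24 = 0.1824
  Item 6: 0.55 * 0.45 = 0.2475
  Item 7: 0.46 * 0.54 = 0.2484
  Item 8: 0.28 * 0.72 = 0.2016
  Item 9: 0.8 * 0.2 = 0.16
Sum(p_i * q_i) = 0.2464 + 0.24 + 0.25 + 0.16 + 0.1824 + 0.2475 + 0.2484 + 0.2016 + 0.16 = 1.9363
KR-20 = (k/(k-1)) * (1 - Sum(p_i*q_i) / Var_total)
= (9/8) * (1 - 1.9363/4.21)
= 1.125 * 0.5401
KR-20 = 0.6076

0.6076


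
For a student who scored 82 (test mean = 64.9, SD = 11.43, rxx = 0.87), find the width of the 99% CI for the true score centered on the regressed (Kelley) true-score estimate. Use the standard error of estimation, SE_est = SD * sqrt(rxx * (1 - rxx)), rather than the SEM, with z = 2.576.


True score estimate = 0.87*82 + 0.13*64.9 = 79.777
SE_est = SD * sqrt(rxx * (1 - rxx)) = 11.43 * sqrt(0.87 * 0.13) = 11.43 * sqrt(0.1131) = 3.843948
CI = T_est +/- z * SE_est, so width = 2 * z * SE_est = 2 * 2.576 * 3.843948
Width = 19.804

19.804


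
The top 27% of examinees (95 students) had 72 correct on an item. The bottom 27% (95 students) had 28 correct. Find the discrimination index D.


p_upper = 72/95 = 0.7579
p_lower = 28/95 = 0.2947
D = 0.7579 - 0.2947 = 0.4632

0.4632


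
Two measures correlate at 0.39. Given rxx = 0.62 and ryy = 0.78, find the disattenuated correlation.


r_corrected = rxy / sqrt(rxx * ryy)
= 0.39 / sqrt(0.62 * 0.78)
= 0.39 / sqrt(0.4836)
= 0.39 / 0.695414
r_corrected = 0.5608

0.5608


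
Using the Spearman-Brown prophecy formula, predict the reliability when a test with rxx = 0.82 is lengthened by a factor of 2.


r_new = (n * rxx) / (1 + (n-1) * rxx)
r_new = (2 * 0.82) / (1 + 1 * 0.82)
r_new = 1.64 / 1.82
r_new = 0.9011

0.9011


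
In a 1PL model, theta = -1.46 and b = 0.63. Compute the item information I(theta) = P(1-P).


P = 1/(1+exp(-(-1.46-0.63))) = 0.1101
I = P*(1-P) = 0.1101 * 0.8899
I = 0.098

0.098


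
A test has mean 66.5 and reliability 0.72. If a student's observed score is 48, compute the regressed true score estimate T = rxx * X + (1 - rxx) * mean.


T_est = rxx * X + (1 - rxx) * mean
T_est = 0.72 * 48 + 0.28 * 66.5
T_est = 34.56 + 18.62
T_est = 53.18

53.18


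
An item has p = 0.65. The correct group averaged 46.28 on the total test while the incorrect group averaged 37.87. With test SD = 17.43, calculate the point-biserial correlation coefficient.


q = 1 - p = 0.35
rpb = ((M1 - M0) / SD) * sqrt(p * q)
rpb = ((46.28 - 37.87) / 17.43) * sqrt(0.65 * 0.35)
rpb = 0.2301

0.2301


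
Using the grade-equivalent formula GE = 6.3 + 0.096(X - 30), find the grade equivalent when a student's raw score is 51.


raw - median = 51 - 30 = 21
slope * diff = 0.096 * 21 = 2.016
GE = 6.3 + 2.016
GE = 8.316

8.316


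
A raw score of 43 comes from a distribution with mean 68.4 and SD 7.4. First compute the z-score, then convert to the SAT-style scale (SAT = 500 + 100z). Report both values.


z = (X - mean) / SD = (43 - 68.4) / 7.4
z = -25.4 / 7.4
z = -3.4324
SAT-scale = SAT = 500 + 100z
Carry z at full precision (z = -25.4 / 7.4) into the conversion:
SAT-scale = 500 + 100 * (-25.4 / 7.4) = 500 + -2540 / 7.4
SAT-scale = 500 + -343.2432
SAT-scale = 156.7568

156.7568


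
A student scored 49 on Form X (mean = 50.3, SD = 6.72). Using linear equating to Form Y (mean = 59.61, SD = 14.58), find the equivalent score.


slope = SD_Y / SD_X = 14.58 / 6.72 ~ 2.1696
intercept = mean_Y - slope * mean_X = 59.61 - (14.58 / 6.72) * 50.3 ~ -49.523
Y = slope * X + intercept. To avoid rounding drift from the rounded slope/intercept, evaluate the equivalent form Y = mean_Y + SD_Y * (X - mean_X) / SD_X at full precision:
Y = 59.61 + 14.58 * (49 - 50.3) / 6.72
Y = 59.61 - 14.58 * 1.3 / 6.72
Y = 59.61 - 18.954 / 6.72
Y = 59.61 - 2.8205
Y = 56.7895

56.7895


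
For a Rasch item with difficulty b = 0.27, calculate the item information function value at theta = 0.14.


P = 1/(1+exp(-(0.14-0.27))) = 0.4675
I = P*(1-P) = 0.4675 * 0.5325
I = 0.2489

0.2489


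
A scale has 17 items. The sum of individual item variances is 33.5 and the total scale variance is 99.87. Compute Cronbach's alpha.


alpha = (k/(k-1)) * (1 - sum(si^2)/s_total^2)
= (17/16) * (1 - 33.5/99.87)
alpha = 0.7061

0.7061


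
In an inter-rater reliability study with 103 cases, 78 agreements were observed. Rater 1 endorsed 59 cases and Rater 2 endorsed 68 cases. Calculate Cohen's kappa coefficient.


P_o = 78/103 = 0.757282
P_e = (59*68 + 44*35) / 10609 = 0.523329
kappa = (P_o - P_e) / (1 - P_e)
kappa = (0.757282 - 0.523329) / (1 - 0.523329)
kappa = 0.4908

0.4908


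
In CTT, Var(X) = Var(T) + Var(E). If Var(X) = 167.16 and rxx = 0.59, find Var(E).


var_true = rxx * var_obs = 0.59 * 167.16 = 98.6244
var_error = var_obs - var_true
var_error = 167.16 - 98.6244
var_error = 68.5356

68.5356


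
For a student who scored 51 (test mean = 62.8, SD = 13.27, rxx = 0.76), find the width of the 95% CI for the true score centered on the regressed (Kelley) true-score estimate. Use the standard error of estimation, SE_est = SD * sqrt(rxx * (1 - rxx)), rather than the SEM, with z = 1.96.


True score estimate = 0.76*51 + 0.24*62.8 = 53.832
SE_est = SD * sqrt(rxx * (1 - rxx)) = 13.27 * sqrt(0.76 * 0.24) = 13.27 * sqrt(0.1824) = 5.667393
CI = T_est +/- z * SE_est, so width = 2 * z * SE_est = 2 * 1.96 * 5.667393
Width = 22.2162

22.2162


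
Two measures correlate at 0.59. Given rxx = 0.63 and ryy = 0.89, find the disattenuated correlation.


r_corrected = rxy / sqrt(rxx * ryy)
= 0.59 / sqrt(0.63 * 0.89)
= 0.59 / sqrt(0.5607)
= 0.59 / 0.748799
r_corrected = 0.7879

0.7879


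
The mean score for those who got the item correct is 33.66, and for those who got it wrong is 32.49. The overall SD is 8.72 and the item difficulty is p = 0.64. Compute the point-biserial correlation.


q = 1 - p = 0.36
rpb = ((M1 - M0) / SD) * sqrt(p * q)
rpb = ((33.66 - 32.49) / 8.72) * sqrt(0.64 * 0.36)
rpb = 0.0644

0.0644


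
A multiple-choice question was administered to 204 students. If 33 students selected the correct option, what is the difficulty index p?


Item difficulty p = number correct / total examinees
p = 33 / 204
p = 0.1618

0.1618


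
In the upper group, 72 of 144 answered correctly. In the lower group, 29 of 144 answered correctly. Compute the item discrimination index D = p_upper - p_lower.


p_upper = 72/144 = 0.5
p_lower = 29/144 = 0.2014
D = 0.5 - 0.2014 = 0.2986

0.2986


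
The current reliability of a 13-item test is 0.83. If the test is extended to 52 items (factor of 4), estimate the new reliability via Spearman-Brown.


r_new = (n * rxx) / (1 + (n-1) * rxx)
r_new = (4 * 0.83) / (1 + 3 * 0.83)
r_new = 3.32 / 3.49
r_new = 0.9513

0.9513


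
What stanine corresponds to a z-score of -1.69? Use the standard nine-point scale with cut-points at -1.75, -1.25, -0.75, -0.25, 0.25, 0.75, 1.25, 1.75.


Stanine boundaries: [-1.75, -1.25, -0.75, -0.25, 0.25, 0.75, 1.25, 1.75]
z = -1.69
Check each boundary:
  z >= -1.75 -> could be stanine 2
  z < -1.25
  z < -0.75
  z < -0.25
  z < 0.25
  z < 0.75
  z < 1.25
  z < 1.75
Highest qualifying boundary gives stanine = 2

2


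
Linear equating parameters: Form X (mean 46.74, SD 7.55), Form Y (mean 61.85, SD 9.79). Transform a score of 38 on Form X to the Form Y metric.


slope = SD_Y / SD_X = 9.79 / 7.55 ~ 1.2967
intercept = mean_Y - slope * mean_X = 61.85 - (9.79 / 7.55) * 46.74 ~ 1.2428
Y = slope * X + intercept. To avoid rounding drift from the rounded slope/intercept, evaluate the equivalent form Y = mean_Y + SD_Y * (X - mean_X) / SD_X at full precision:
Y = 61.85 + 9.79 * (38 - 46.74) / 7.55
Y = 61.85 - 9.79 * 8.74 / 7.55
Y = 61.85 - 85.5646 / 7.55
Y = 61.85 - 11.3331
Y = 50.5169

50.5169


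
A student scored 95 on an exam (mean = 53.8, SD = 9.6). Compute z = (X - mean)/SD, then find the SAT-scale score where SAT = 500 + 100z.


z = (X - mean) / SD = (95 - 53.8) / 9.6
z = 41.2 / 9.6
z = 4.2917
SAT-scale = SAT = 500 + 100z
Carry z at full precision (z = 41.2 / 9.6) into the conversion:
SAT-scale = 500 + 100 * (41.2 / 9.6) = 500 + 4120 / 9.6
SAT-scale = 500 + 429.1667
SAT-scale = 929.1667

929.1667


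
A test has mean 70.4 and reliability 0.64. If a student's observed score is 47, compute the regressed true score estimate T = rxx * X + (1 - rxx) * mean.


T_est = rxx * X + (1 - rxx) * mean
T_est = 0.64 * 47 + 0.36 * 70.4
T_est = 30.08 + 25.344
T_est = 55.424

55.424


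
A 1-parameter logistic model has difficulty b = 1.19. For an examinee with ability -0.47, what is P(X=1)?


theta - b = -0.47 - 1.19 = -1.66
exp(-(theta - b)) = exp(1.66) = 5.2593
P = 1 / (1 + 5.2593)
P = 0.1598

0.1598


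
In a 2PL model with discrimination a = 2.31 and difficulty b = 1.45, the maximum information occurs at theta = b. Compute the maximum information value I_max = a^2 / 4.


For 2PL, max info at theta = b = 1.45
I_max = a^2 / 4 = 2.31^2 / 4
= 5.3361 / 4
I_max = 1.334

1.334


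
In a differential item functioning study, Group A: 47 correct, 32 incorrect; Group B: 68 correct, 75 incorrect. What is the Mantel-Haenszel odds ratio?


Odds_A = 47/32 = 1.4688
Odds_B = 68/75 = 0.9067
OR = Odds_A / Odds_B = 1.4688 / 0.9067
Exactly, OR = (47 * 75) / (32 * 68) = 3525 / 2176
OR = 1.6199

1.6199


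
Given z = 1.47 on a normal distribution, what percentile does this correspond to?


CDF(z) = 0.5 * (1 + erf(z/sqrt(2)))
erf(1.0394) = 0.8584
CDF = 0.9292
Percentile rank = 0.9292 * 100 = 92.92

92.92


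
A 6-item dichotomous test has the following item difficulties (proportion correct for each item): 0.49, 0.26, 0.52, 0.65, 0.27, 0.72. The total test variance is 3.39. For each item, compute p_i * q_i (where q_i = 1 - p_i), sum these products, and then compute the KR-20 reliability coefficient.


For each item, compute p_i * q_i:
  Item 1: 0.49 * 0.51 = 0.2499
  Item 2: 0.26 * 0.74 = 0.1924
  Item 3: 0.52 * 0.48 = 0.2496
  Item 4: 0.65 * 0.35 = 0.2275
  Item 5: 0.27 * 0.73 = 0.1971
  Item 6: 0.72 * 0.28 = 0.2016
Sum(p_i * q_i) = 0.2499 + 0.1924 + 0.2496 + 0.2275 + 0.1971 + 0.2016 = 1.3181
KR-20 = (k/(k-1)) * (1 - Sum(p_i*q_i) / Var_total)
= (6/5) * (1 - 1.3181/3.39)
= 1.2 * 0.6112
KR-20 = 0.7334

0.7334


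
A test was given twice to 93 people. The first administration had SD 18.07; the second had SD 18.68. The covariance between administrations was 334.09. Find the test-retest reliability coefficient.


r = cov(X,Y) / (SD_X * SD_Y)
r = 334.09 / (18.07 * 18.68)
r = 334.09 / 337.5476
r = 0.9898

0.9898


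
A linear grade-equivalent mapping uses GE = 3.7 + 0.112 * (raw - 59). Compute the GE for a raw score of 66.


raw - median = 66 - 59 = 7
slope * diff = 0.112 * 7 = 0.784
GE = 3.7 + 0.784
GE = 4.484

4.484


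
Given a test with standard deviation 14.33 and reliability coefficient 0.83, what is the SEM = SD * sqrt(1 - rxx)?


SEM = SD * sqrt(1 - rxx)
SEM = 14.33 * sqrt(1 - 0.83)
SEM = 14.33 * sqrt(0.17) = 14.33 * 0.412311
SEM = 5.9084

5.9084


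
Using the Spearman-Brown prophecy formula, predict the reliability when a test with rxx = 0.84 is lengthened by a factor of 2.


r_new = (n * rxx) / (1 + (n-1) * rxx)
r_new = (2 * 0.84) / (1 + 1 * 0.84)
r_new = 1.68 / 1.84
r_new = 0.913

0.913


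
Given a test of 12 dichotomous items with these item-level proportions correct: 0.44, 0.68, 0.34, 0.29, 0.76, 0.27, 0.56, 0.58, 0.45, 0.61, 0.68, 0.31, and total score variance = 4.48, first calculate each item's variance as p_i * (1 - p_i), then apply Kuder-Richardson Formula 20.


For each item, compute p_i * q_i:
  Item 1: 0.44 * 0.56 = 0.2464
  Item 2: 0.68 * 0.32 = 0.2176
  Item 3: 0.34 * 0.66 = 0.2244
  Item 4: 0.29 * 0.71 = 0.2059
  Item 5: 0.76 * 0.24 = 0.1824
  Item 6: 0.27 * 0.73 = 0.1971
  Item 7: 0.56 * 0.44 = 0.2464
  Item 8: 0.58 * 0.42 = 0.2436
  Item 9: 0.45 * 0.55 = 0.2475
  Item 10: 0.61 * 0.39 = 0.2379
  Item 11: 0.68 * 0.32 = 0.2176
  Item 12: 0.31 * 0.69 = 0.2139
Sum(p_i * q_i) = 0.2464 + 0.2176 + 0.2244 + 0.2059 + 0.1824 + 0.1971 + 0.2464 + 0.2436 + 0.2475 + 0.2379 + 0.2176 + 0.2139 = 2.6807
KR-20 = (k/(k-1)) * (1 - Sum(p_i*q_i) / Var_total)
= (12/11) * (1 - 2.6807/4.48)
= 1.0909 * 0.4016
KR-20 = 0.4381

0.4381


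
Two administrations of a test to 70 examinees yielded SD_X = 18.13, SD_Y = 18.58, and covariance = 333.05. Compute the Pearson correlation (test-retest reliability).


r = cov(X,Y) / (SD_X * SD_Y)
r = 333.05 / (18.13 * 18.58)
r = 333.05 / 336.8554
r = 0.9887

0.9887


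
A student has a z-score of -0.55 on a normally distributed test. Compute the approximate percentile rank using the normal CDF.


CDF(z) = 0.5 * (1 + erf(z/sqrt(2)))
erf(-0.3889) = -0.4177
CDF = 0.2912
Percentile rank = 0.2912 * 100 = 29.12

29.12


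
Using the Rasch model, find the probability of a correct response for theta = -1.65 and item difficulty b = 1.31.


theta - b = -1.65 - 1.31 = -2.96
exp(-(theta - b)) = exp(2.96) = 19.298
P = 1 / (1 + 19.298)
P = 0.0493

0.0493


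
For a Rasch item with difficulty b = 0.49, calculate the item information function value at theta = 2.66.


P = 1/(1+exp(-(2.66-0.49))) = 0.8975
I = P*(1-P) = 0.8975 * 0.1025
I = 0.092

0.092


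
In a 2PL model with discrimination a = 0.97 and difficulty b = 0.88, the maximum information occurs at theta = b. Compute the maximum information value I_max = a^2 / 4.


For 2PL, max info at theta = b = 0.88
I_max = a^2 / 4 = 0.97^2 / 4
= 0.9409 / 4
I_max = 0.2352

0.2352


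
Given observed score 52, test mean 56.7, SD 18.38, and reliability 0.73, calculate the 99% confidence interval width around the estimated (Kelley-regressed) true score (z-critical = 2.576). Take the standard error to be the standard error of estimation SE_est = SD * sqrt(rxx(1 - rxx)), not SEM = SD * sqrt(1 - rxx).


True score estimate = 0.73*52 + 0.27*56.7 = 53.269
SE_est = SD * sqrt(rxx * (1 - rxx)) = 18.38 * sqrt(0.73 * 0.27) = 18.38 * sqrt(0.1971) = 8.159975
CI = T_est +/- z * SE_est, so width = 2 * z * SE_est = 2 * 2.576 * 8.159975
Width = 42.0402

42.0402


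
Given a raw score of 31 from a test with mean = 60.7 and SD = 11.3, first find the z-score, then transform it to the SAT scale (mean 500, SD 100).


z = (X - mean) / SD = (31 - 60.7) / 11.3
z = -29.7 / 11.3
z = -2.6283
SAT-scale = SAT = 500 + 100z
Carry z at full precision (z = -29.7 / 11.3) into the conversion:
SAT-scale = 500 + 100 * (-29.7 / 11.3) = 500 + -2970 / 11.3
SAT-scale = 500 + -262.8319
SAT-scale = 237.1681

237.1681


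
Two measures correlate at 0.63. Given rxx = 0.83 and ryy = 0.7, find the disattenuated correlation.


r_corrected = rxy / sqrt(rxx * ryy)
= 0.63 / sqrt(0.83 * 0.7)
= 0.63 / sqrt(0.581)
= 0.63 / 0.762234
r_corrected = 0.8265

0.8265


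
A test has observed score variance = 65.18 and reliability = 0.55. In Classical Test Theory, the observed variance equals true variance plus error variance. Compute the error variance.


var_true = rxx * var_obs = 0.55 * 65.18 = 35.849
var_error = var_obs - var_true
var_error = 65.18 - 35.849
var_error = 29.331

29.331


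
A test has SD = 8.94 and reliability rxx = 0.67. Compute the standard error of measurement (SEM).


SEM = SD * sqrt(1 - rxx)
SEM = 8.94 * sqrt(1 - 0.67)
SEM = 8.94 * sqrt(0.33) = 8.94 * 0.574456
SEM = 5.1356

5.1356


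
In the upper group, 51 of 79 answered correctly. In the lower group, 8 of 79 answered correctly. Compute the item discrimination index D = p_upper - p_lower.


p_upper = 51/79 = 0.6456
p_lower = 8/79 = 0.1013
D = 0.6456 - 0.1013 = 0.5443

0.5443


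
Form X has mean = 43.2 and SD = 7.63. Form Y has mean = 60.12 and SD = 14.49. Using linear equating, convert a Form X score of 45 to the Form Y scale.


slope = SD_Y / SD_X = 14.49 / 7.63 ~ 1.8991
intercept = mean_Y - slope * mean_X = 60.12 - (14.49 / 7.63) * 43.2 ~ -21.9204
Y = slope * X + intercept. To avoid rounding drift from the rounded slope/intercept, evaluate the equivalent form Y = mean_Y + SD_Y * (X - mean_X) / SD_X at full precision:
Y = 60.12 + 14.49 * (45 - 43.2) / 7.63
Y = 60.12 + 14.49 * 1.8 / 7.63
Y = 60.12 + 26.082 / 7.63
Y = 60.12 + 3.4183
Y = 63.5383

63.5383


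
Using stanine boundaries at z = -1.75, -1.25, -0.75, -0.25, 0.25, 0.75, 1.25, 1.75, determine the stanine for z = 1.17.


Stanine boundaries: [-1.75, -1.25, -0.75, -0.25, 0.25, 0.75, 1.25, 1.75]
z = 1.17
Check each boundary:
  z >= -1.75 -> could be stanine 2
  z >= -1.25 -> could be stanine 3
  z >= -0.75 -> could be stanine 4
  z >= -0.25 -> could be stanine 5
  z >= 0.25 -> could be stanine 6
  z >= 0.75 -> could be stanine 7
  z < 1.25
  z < 1.75
Highest qualifying boundary gives stanine = 7

7


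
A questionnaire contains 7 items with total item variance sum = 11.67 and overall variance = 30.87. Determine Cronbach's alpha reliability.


alpha = (k/(k-1)) * (1 - sum(si^2)/s_total^2)
= (7/6) * (1 - 11.67/30.87)
alpha = 0.7256

0.7256


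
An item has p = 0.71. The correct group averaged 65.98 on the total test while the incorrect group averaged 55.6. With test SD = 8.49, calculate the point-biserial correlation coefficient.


q = 1 - p = 0.29
rpb = ((M1 - M0) / SD) * sqrt(p * q)
rpb = ((65.98 - 55.6) / 8.49) * sqrt(0.71 * 0.29)
rpb = 0.5548

0.5548


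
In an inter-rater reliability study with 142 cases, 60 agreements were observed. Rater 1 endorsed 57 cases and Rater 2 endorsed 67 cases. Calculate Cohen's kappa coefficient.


P_o = 60/142 = 0.422535
P_e = (57*67 + 85*75) / 20164 = 0.505554
kappa = (P_o - P_e) / (1 - P_e)
kappa = (0.422535 - 0.505554) / (1 - 0.505554)
kappa = -0.1679

-0.1679


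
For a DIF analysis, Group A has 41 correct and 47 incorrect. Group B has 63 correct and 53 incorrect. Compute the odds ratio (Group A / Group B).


Odds_A = 41/47 = 0.8723
Odds_B = 63/53 = 1.1887
OR = Odds_A / Odds_B = 0.8723 / 1.1887
Exactly, OR = (41 * 53) / (47 * 63) = 2173 / 2961
OR = 0.7339

0.7339


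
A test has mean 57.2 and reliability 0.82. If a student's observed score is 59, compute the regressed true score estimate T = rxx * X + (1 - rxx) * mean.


T_est = rxx * X + (1 - rxx) * mean
T_est = 0.82 * 59 + 0.18 * 57.2
T_est = 48.38 + 10.296
T_est = 58.676

58.676


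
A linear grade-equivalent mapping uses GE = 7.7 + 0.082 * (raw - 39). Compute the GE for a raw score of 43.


raw - median = 43 - 39 = 4
slope * diff = 0.082 * 4 = 0.328
GE = 7.7 + 0.328
GE = 8.028

8.028


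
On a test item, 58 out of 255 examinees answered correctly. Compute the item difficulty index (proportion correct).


Item difficulty p = number correct / total examinees
p = 58 / 255
p = 0.2275

0.2275
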